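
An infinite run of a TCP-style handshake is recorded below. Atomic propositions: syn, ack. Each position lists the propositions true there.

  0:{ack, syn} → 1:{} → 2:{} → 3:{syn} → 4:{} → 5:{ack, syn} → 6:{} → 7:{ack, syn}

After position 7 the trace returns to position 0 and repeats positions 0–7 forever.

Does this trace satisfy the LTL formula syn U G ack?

No

Walking from position 0: at position 1, G ack has not yet held and syn fails, so syn U G ack is false.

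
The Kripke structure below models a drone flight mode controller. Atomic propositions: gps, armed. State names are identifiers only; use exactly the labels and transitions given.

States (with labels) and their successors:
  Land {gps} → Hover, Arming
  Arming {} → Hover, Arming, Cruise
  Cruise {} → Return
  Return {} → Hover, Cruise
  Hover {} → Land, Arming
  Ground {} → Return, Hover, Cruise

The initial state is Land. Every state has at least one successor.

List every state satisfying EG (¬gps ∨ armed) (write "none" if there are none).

States satisfying ¬gps ∨ armed: {Arming, Cruise, Return, Hover, Ground}.
States satisfying EG (¬gps ∨ armed): {Arming, Cruise, Return, Hover, Ground}.

{Arming, Cruise, Return, Hover, Ground}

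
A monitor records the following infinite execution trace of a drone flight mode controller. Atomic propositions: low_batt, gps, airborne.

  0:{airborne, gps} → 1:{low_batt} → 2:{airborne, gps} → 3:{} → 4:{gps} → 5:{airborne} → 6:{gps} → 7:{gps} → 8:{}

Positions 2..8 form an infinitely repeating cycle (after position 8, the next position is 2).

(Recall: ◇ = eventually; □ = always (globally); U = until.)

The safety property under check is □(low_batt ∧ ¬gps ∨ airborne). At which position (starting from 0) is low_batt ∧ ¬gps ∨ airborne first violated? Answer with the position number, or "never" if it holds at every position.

Check low_batt ∧ ¬gps ∨ airborne at each position in order: 0 ✓, 1 ✓, 2 ✓.
At position 3 the labels are {}, so low_batt ∧ ¬gps ∨ airborne is false there. This is the first violation.

3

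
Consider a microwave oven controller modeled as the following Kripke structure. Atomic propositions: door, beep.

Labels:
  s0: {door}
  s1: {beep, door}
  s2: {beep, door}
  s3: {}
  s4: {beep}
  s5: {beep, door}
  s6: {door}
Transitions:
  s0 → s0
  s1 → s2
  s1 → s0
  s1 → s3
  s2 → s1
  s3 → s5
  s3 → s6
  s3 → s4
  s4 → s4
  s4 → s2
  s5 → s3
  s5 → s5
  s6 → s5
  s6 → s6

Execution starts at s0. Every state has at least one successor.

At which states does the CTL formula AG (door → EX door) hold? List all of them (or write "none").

{s0, s1, s2, s3, s4, s5, s6}

States satisfying door → EX door: {s0, s1, s2, s3, s4, s5, s6}.
States satisfying AG (door → EX door): {s0, s1, s2, s3, s4, s5, s6}.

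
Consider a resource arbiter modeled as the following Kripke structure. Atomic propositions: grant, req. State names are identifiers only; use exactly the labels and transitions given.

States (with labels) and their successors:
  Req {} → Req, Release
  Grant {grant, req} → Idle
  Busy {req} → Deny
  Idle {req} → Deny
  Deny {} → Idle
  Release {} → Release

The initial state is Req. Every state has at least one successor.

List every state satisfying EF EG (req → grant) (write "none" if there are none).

States satisfying EG (req → grant): {Req, Release}.
States satisfying EF EG (req → grant): {Req, Release}.

{Req, Release}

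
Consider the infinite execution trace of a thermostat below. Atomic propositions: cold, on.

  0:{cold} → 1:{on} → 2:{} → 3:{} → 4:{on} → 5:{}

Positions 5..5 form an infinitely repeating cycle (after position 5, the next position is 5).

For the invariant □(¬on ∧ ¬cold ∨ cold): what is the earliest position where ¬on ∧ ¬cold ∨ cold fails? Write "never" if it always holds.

1

Check ¬on ∧ ¬cold ∨ cold at each position in order: 0 ✓.
At position 1 the labels are {on}, so ¬on ∧ ¬cold ∨ cold is false there. This is the first violation.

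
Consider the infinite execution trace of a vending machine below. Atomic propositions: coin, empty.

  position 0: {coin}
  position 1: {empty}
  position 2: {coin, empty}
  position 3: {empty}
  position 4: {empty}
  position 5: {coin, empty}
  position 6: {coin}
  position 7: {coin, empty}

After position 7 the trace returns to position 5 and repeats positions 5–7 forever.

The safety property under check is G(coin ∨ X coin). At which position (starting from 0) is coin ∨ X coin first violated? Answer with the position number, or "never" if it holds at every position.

3

Check coin ∨ X coin at each position in order: 0 ✓, 1 ✓, 2 ✓.
At position 3 the labels are {empty} and the next position 4 has {empty}, so coin ∨ X coin is false there. This is the first violation.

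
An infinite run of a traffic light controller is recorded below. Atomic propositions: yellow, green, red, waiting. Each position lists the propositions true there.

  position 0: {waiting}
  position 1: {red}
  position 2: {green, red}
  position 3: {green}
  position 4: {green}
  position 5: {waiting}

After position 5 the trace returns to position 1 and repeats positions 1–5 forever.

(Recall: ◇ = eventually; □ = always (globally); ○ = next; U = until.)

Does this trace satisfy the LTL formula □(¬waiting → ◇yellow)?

Does not hold

¬waiting → ◇yellow must hold at every position from 0 onward. It fails at position 1, so □(¬waiting → ◇yellow) is false.
Positions where ¬waiting holds: 1, 2, 3, 4.
Check ◇yellow at each: 1→fails, 2→fails, 3→fails, 4→fails.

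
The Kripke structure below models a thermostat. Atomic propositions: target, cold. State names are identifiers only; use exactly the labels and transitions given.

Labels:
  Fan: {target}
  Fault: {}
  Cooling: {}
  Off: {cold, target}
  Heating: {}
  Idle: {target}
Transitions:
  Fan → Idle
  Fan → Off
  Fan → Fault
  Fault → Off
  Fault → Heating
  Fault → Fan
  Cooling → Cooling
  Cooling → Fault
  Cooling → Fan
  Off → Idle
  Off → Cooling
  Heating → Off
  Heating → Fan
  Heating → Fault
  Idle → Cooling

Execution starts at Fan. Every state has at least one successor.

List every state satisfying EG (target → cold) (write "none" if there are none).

States satisfying target → cold: {Fault, Cooling, Off, Heating}.
States satisfying EG (target → cold): {Fault, Cooling, Off, Heating}.

{Fault, Cooling, Off, Heating}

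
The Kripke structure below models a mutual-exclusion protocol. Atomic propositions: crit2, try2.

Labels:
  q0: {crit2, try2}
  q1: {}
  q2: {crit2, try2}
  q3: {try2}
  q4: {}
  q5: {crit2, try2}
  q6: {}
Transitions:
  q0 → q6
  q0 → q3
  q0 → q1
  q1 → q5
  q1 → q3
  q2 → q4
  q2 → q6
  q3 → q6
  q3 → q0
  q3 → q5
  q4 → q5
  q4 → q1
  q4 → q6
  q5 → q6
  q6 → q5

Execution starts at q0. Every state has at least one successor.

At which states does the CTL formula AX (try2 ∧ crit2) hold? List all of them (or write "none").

{q6}

States satisfying try2 ∧ crit2: {q0, q2, q5}.
States satisfying AX (try2 ∧ crit2): {q6}.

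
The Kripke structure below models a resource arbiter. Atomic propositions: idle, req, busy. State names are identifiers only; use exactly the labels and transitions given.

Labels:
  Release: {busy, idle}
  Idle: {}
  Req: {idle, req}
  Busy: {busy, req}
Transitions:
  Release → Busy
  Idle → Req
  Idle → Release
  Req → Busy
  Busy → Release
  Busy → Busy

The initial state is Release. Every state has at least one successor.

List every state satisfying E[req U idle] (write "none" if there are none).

States satisfying req: {Req, Busy}.
States satisfying idle: {Release, Req}.
States satisfying E[req U idle]: {Release, Req, Busy}.

{Release, Req, Busy}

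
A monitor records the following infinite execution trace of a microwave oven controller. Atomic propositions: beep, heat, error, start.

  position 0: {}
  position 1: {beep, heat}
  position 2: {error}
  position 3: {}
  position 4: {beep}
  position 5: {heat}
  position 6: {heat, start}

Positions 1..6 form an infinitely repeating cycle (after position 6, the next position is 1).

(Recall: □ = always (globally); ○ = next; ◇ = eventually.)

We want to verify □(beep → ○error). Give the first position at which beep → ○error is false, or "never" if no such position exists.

4

Check beep → ○error at each position in order: 0 ✓, 1 ✓, 2 ✓, 3 ✓.
At position 4 the labels are {beep} and the next position 5 has {heat}, so beep → ○error is false there. This is the first violation.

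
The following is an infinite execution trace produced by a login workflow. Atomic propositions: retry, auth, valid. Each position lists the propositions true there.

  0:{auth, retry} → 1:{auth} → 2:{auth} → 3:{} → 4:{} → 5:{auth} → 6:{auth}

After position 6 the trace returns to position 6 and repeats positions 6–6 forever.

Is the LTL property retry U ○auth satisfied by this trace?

Yes

Walking from position 0: ○auth first holds at position 0, and retry holds at every earlier position along the way, so retry U ○auth holds.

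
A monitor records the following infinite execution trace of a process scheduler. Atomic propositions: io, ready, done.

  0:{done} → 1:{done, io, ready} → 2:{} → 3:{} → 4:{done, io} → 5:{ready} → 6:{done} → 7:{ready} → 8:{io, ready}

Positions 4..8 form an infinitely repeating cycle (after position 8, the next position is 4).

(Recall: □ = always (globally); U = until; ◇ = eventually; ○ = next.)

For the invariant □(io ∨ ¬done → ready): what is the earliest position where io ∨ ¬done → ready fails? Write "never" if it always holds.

2

Check io ∨ ¬done → ready at each position in order: 0 ✓, 1 ✓.
At position 2 the labels are {}, so io ∨ ¬done → ready is false there. This is the first violation.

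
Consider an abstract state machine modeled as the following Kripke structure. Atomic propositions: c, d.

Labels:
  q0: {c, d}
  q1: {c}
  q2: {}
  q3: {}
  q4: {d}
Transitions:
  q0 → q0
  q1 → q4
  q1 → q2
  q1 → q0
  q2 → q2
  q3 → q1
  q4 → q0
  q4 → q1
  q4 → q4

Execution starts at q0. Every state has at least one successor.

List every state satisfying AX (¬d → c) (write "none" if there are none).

{q0, q3, q4}

States satisfying ¬d → c: {q0, q1, q4}.
States satisfying AX (¬d → c): {q0, q3, q4}.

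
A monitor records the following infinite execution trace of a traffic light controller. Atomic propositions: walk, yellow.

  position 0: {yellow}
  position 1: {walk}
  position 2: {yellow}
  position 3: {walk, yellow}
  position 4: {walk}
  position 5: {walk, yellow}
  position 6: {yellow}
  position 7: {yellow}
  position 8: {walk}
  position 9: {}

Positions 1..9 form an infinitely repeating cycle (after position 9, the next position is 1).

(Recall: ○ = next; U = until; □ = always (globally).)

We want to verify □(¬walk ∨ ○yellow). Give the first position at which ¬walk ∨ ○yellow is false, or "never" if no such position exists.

3

Check ¬walk ∨ ○yellow at each position in order: 0 ✓, 1 ✓, 2 ✓.
At position 3 the labels are {walk, yellow} and the next position 4 has {walk}, so ¬walk ∨ ○yellow is false there. This is the first violation.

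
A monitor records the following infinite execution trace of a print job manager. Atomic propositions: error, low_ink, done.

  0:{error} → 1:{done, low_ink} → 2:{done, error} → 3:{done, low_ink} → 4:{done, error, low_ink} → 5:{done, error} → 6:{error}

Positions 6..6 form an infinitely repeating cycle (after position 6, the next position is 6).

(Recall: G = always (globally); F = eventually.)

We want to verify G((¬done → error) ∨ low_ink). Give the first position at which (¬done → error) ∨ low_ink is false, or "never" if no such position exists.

(¬done → error) ∨ low_ink holds at every position 0..6, and those are all the positions the trace ever visits, so the invariant G((¬done → error) ∨ low_ink) is never violated.

never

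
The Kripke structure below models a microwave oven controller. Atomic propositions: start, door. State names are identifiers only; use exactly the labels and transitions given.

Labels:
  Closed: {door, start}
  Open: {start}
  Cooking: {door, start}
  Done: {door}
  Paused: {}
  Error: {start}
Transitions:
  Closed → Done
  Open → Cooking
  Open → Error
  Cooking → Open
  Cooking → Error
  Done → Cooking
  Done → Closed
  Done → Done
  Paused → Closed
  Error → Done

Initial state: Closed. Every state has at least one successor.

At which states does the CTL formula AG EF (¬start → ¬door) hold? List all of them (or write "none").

States satisfying EF (¬start → ¬door): {Closed, Open, Cooking, Done, Paused, Error}.
States satisfying AG EF (¬start → ¬door): {Closed, Open, Cooking, Done, Paused, Error}.

{Closed, Open, Cooking, Done, Paused, Error}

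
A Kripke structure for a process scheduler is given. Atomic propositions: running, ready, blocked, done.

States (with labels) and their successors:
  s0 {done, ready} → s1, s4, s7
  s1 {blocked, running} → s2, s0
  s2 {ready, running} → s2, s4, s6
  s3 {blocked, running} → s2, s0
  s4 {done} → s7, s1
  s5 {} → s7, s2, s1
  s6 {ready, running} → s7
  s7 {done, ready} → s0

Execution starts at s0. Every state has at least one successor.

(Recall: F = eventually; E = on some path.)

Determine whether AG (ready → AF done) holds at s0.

Does not hold

States satisfying ready → AF done: {s0, s1, s3, s4, s5, s6, s7}.
States satisfying AG (ready → AF done): ∅.
s2 is reachable from s0 and violates ready → AF done, so AG fails at s0.
s0 ∉ Sat(AG (ready → AF done)).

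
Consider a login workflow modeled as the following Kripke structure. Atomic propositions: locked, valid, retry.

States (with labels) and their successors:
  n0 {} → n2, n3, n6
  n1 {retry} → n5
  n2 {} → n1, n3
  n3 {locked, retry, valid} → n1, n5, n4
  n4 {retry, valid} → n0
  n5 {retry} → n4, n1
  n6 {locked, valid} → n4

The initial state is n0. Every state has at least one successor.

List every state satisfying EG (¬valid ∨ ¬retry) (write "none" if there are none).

{n0, n1, n2, n5}

States satisfying ¬valid ∨ ¬retry: {n0, n1, n2, n5, n6}.
States satisfying EG (¬valid ∨ ¬retry): {n0, n1, n2, n5}.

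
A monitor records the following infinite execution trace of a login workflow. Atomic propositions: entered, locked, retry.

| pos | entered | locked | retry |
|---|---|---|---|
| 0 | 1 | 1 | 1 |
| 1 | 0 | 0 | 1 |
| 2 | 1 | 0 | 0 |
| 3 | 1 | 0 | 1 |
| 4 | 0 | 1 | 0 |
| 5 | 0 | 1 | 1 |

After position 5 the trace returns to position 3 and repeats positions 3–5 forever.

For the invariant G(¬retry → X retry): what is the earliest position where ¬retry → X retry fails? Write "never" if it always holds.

¬retry → X retry holds at every position 0..5, and those are all the positions the trace ever visits, so the invariant G(¬retry → X retry) is never violated.

never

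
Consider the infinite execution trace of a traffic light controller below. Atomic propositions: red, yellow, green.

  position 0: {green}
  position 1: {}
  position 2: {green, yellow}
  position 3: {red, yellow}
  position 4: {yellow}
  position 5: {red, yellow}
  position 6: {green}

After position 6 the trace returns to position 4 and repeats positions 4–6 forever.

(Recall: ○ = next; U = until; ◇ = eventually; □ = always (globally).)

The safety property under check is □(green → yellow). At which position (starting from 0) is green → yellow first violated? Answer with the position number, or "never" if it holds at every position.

At position 0 the labels are {green}, so green → yellow is false there. This is the first violation.

0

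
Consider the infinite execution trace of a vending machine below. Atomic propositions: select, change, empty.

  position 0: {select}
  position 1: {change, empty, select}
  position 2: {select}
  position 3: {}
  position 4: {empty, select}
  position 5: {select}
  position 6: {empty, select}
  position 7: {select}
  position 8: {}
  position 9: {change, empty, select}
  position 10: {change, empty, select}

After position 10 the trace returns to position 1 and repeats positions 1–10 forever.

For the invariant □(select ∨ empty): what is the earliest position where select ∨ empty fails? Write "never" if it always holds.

3

Check select ∨ empty at each position in order: 0 ✓, 1 ✓, 2 ✓.
At position 3 the labels are {}, so select ∨ empty is false there. This is the first violation.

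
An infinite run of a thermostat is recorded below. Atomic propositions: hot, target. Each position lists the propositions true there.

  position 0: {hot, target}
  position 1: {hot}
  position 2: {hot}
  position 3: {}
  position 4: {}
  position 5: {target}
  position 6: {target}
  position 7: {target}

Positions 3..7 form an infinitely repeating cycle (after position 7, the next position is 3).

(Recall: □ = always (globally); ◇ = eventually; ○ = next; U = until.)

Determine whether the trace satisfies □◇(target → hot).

Yes

◇(target → hot) holds at every position 0..7, and those are all positions ever visited, so □◇(target → hot) holds.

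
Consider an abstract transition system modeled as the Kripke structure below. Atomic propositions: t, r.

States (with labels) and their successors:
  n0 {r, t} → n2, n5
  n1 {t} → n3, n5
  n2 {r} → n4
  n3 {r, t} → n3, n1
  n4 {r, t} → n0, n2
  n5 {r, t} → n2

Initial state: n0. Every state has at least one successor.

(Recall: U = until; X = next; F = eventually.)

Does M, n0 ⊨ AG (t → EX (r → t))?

States satisfying t → EX (r → t): {n0, n1, n2, n3, n4}.
States satisfying AG (t → EX (r → t)): ∅.
n5 is reachable from n0 and violates t → EX (r → t), so AG fails at n0.
n0 ∉ Sat(AG (t → EX (r → t))).

Violated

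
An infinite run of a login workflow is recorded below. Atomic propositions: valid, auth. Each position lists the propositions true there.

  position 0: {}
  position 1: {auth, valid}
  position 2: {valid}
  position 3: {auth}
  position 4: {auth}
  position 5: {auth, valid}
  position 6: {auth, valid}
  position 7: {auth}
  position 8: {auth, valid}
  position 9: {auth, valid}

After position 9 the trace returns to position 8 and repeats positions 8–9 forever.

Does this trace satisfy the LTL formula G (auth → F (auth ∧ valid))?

Satisfied

auth → F (auth ∧ valid) holds at every position 0..9, and those are all positions ever visited, so G (auth → F (auth ∧ valid)) holds.
Positions where auth holds: 1, 3, 4, 5, 6, 7, 8, 9.
Check F (auth ∧ valid) at each: 1→ok, 3→ok, 4→ok, 5→ok, 6→ok, 7→ok, 8→ok, 9→ok.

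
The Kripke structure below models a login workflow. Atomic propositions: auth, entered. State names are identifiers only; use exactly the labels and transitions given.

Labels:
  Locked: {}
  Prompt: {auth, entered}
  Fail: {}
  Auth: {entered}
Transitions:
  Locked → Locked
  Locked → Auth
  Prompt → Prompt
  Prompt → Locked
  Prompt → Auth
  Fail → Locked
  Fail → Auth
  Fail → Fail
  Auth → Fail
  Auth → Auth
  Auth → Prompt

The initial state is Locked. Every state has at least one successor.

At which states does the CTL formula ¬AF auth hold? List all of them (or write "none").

{Locked, Fail, Auth}

States satisfying auth: {Prompt}.
States satisfying AF auth: {Prompt}.
States satisfying ¬AF auth: {Locked, Fail, Auth}.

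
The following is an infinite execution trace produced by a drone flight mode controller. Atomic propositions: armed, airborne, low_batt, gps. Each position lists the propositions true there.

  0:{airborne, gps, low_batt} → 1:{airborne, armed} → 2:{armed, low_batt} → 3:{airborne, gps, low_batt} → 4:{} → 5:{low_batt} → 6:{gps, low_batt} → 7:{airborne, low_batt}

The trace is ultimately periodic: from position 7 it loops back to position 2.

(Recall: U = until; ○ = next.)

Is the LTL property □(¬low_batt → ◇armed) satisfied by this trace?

Yes

¬low_batt → ◇armed holds at every position 0..7, and those are all positions ever visited, so □(¬low_batt → ◇armed) holds.
Positions where ¬low_batt holds: 1, 4.
Check ◇armed at each: 1→ok, 4→ok.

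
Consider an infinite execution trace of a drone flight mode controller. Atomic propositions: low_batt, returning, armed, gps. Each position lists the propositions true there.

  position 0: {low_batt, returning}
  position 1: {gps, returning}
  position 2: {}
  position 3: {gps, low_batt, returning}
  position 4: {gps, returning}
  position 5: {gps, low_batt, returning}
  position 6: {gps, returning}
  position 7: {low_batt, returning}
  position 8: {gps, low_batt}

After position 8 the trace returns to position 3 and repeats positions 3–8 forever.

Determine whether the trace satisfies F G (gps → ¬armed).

Yes

G (gps → ¬armed) holds at position 0, which is reachable from 0, so F G (gps → ¬armed) holds.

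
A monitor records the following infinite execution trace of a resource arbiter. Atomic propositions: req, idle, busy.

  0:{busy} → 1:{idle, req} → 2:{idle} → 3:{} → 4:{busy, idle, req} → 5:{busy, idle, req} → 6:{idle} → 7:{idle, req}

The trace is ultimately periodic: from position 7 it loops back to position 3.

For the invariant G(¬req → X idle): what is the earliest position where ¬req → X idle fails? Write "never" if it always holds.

Check ¬req → X idle at each position in order: 0 ✓, 1 ✓.
At position 2 the labels are {idle} and the next position 3 has {}, so ¬req → X idle is false there. This is the first violation.

2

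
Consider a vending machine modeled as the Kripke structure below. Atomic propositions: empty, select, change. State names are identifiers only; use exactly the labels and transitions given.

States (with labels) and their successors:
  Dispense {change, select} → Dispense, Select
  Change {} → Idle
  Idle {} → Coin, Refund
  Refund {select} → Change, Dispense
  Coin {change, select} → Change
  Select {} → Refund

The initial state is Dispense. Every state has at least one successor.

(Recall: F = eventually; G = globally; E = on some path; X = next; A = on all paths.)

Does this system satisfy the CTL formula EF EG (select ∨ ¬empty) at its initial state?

States satisfying EG (select ∨ ¬empty): {Dispense, Change, Idle, Refund, Coin, Select}.
States satisfying EF EG (select ∨ ¬empty): {Dispense, Change, Idle, Refund, Coin, Select}.
Some path from Dispense reaches a state where EG (select ∨ ¬empty) holds.
Dispense ∈ Sat(EF EG (select ∨ ¬empty)).

Satisfied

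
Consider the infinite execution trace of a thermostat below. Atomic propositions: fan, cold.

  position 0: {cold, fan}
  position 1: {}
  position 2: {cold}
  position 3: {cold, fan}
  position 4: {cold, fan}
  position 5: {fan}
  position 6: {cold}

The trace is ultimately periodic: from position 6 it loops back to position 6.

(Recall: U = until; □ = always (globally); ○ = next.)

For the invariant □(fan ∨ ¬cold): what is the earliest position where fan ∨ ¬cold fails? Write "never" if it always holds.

2

Check fan ∨ ¬cold at each position in order: 0 ✓, 1 ✓.
At position 2 the labels are {cold}, so fan ∨ ¬cold is false there. This is the first violation.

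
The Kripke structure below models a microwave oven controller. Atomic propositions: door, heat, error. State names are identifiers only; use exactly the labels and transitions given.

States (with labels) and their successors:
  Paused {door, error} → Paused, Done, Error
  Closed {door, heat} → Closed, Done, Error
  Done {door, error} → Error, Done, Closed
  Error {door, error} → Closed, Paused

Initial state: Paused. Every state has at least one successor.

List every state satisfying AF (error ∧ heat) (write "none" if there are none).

States satisfying error ∧ heat: ∅.
States satisfying AF (error ∧ heat): ∅.

none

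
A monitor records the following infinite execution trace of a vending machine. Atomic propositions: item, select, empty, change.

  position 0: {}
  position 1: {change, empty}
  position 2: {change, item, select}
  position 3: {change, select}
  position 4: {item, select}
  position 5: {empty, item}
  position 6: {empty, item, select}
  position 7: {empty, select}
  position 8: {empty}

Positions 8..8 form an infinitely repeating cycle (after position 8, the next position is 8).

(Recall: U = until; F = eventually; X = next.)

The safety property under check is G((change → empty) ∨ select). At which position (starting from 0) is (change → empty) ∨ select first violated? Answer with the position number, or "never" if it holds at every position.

never

(change → empty) ∨ select holds at every position 0..8, and those are all the positions the trace ever visits, so the invariant G((change → empty) ∨ select) is never violated.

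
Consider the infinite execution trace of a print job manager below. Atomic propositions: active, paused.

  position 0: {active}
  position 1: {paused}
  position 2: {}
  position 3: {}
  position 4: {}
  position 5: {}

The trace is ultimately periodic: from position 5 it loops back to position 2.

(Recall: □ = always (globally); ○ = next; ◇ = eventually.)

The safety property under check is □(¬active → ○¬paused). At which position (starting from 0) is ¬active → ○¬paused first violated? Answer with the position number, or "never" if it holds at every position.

¬active → ○¬paused holds at every position 0..5, and those are all the positions the trace ever visits, so the invariant □(¬active → ○¬paused) is never violated.

never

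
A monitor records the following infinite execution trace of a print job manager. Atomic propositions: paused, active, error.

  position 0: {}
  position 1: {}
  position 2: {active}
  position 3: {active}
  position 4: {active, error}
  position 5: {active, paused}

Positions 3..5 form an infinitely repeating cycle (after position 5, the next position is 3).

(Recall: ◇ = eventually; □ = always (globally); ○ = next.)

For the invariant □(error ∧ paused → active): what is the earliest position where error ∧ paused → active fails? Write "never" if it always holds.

never

error ∧ paused → active holds at every position 0..5, and those are all the positions the trace ever visits, so the invariant □(error ∧ paused → active) is never violated.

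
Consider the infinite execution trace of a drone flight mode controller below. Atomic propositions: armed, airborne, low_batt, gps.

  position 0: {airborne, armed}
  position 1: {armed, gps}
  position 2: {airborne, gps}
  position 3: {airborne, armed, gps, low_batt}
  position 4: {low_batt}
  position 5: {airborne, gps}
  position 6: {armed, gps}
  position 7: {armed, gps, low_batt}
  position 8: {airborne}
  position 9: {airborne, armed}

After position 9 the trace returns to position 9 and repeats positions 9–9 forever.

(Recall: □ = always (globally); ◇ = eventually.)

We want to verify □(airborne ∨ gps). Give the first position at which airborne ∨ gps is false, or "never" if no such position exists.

Check airborne ∨ gps at each position in order: 0 ✓, 1 ✓, 2 ✓, 3 ✓.
At position 4 the labels are {low_batt}, so airborne ∨ gps is false there. This is the first violation.

4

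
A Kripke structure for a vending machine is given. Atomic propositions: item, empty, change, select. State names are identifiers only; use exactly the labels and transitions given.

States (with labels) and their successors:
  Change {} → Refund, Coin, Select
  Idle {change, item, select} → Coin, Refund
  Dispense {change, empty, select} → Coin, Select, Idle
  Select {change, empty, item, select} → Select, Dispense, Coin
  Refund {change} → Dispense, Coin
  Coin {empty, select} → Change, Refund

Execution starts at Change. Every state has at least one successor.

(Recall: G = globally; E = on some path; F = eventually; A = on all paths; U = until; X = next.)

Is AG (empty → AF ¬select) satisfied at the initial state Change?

States satisfying empty → AF ¬select: {Change, Idle, Refund, Coin}.
States satisfying AG (empty → AF ¬select): ∅.
Dispense is reachable from Change and violates empty → AF ¬select, so AG fails at Change.
Change ∉ Sat(AG (empty → AF ¬select)).

Violated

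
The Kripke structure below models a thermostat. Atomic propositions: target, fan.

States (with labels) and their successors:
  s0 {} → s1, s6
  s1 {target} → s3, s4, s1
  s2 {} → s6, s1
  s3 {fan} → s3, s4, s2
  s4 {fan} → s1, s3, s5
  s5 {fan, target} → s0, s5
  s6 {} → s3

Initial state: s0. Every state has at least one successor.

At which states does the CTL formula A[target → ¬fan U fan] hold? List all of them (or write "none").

{s3, s4, s5, s6}

States satisfying target → ¬fan: {s0, s1, s2, s3, s4, s6}.
States satisfying fan: {s3, s4, s5}.
States satisfying A[target → ¬fan U fan]: {s3, s4, s5, s6}.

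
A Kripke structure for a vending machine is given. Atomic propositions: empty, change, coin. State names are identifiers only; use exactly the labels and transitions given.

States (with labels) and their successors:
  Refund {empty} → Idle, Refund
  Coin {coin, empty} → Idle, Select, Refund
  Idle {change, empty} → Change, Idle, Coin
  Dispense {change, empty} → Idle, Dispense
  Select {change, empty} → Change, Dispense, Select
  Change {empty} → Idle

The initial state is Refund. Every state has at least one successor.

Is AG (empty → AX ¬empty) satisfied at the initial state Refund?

States satisfying empty → AX ¬empty: ∅.
States satisfying AG (empty → AX ¬empty): ∅.
Change is reachable from Refund and violates empty → AX ¬empty, so AG fails at Refund.
Refund ∉ Sat(AG (empty → AX ¬empty)).

Violated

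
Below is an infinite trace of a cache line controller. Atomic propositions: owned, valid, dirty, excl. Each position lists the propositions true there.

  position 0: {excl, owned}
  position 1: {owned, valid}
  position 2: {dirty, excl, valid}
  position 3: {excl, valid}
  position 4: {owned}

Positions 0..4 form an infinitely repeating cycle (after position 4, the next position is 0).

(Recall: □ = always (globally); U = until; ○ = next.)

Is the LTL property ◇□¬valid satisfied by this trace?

No

□¬valid is false at every position 0..4, so it never becomes true and ◇□¬valid fails.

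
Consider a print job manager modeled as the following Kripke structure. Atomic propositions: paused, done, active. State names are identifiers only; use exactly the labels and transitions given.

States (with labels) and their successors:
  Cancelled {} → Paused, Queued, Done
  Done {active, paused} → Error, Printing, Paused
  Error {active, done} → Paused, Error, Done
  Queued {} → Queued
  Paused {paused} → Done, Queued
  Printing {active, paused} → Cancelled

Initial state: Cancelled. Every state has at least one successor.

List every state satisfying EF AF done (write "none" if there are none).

States satisfying AF done: {Error}.
States satisfying EF AF done: {Cancelled, Done, Error, Paused, Printing}.

{Cancelled, Done, Error, Paused, Printing}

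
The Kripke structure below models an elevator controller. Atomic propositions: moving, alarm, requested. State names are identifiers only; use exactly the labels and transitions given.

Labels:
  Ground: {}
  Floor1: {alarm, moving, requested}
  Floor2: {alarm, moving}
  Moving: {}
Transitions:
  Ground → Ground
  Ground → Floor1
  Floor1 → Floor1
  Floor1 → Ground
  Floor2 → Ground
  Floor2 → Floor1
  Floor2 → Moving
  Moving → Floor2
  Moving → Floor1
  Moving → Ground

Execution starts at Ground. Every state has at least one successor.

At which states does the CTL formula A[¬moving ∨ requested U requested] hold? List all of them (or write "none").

States satisfying ¬moving ∨ requested: {Ground, Floor1, Moving}.
States satisfying requested: {Floor1}.
States satisfying A[¬moving ∨ requested U requested]: {Floor1}.

{Floor1}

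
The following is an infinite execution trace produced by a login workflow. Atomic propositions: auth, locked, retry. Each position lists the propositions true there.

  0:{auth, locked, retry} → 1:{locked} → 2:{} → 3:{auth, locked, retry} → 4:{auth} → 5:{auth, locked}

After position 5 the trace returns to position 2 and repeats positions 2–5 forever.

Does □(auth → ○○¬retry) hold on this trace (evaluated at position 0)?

No

auth → ○○¬retry must hold at every position from 0 onward. It fails at position 5, so □(auth → ○○¬retry) is false.
Positions where auth holds: 0, 3, 4, 5.
Check ○○¬retry at each: 0→ok, 3→ok, 4→ok, 5→fails.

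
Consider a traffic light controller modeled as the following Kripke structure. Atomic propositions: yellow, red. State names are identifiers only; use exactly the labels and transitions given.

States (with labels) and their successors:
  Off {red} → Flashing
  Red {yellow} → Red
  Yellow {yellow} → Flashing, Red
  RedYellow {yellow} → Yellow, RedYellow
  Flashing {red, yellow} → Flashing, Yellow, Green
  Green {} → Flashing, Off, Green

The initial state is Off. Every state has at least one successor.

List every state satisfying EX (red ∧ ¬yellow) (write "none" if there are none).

States satisfying red ∧ ¬yellow: {Off}.
States satisfying EX (red ∧ ¬yellow): {Green}.

{Green}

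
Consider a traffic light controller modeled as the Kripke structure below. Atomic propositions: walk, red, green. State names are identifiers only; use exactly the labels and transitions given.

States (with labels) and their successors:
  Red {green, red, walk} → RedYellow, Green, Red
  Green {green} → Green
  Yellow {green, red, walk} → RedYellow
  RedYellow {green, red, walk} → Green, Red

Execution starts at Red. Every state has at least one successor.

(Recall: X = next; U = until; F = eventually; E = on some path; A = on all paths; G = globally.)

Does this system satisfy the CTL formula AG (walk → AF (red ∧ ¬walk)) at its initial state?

No

States satisfying walk → AF (red ∧ ¬walk): {Green}.
States satisfying AG (walk → AF (red ∧ ¬walk)): {Green}.
Red is reachable from Red and violates walk → AF (red ∧ ¬walk), so AG fails at Red.
Red ∉ Sat(AG (walk → AF (red ∧ ¬walk))).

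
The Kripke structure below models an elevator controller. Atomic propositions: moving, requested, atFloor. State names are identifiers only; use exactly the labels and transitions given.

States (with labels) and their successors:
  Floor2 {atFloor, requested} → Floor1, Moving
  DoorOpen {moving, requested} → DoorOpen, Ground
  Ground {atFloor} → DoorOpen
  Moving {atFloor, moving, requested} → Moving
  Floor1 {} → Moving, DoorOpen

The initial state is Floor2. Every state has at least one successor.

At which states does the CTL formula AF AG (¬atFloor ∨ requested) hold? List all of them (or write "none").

{Moving}

States satisfying AG (¬atFloor ∨ requested): {Moving}.
States satisfying AF AG (¬atFloor ∨ requested): {Moving}.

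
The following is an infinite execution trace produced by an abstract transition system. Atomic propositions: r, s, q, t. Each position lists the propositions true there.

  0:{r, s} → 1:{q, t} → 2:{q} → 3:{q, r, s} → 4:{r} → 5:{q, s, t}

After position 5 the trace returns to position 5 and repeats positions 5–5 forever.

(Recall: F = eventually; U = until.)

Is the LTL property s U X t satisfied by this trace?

Yes

Walking from position 0: X t first holds at position 0, and s holds at every earlier position along the way, so s U X t holds.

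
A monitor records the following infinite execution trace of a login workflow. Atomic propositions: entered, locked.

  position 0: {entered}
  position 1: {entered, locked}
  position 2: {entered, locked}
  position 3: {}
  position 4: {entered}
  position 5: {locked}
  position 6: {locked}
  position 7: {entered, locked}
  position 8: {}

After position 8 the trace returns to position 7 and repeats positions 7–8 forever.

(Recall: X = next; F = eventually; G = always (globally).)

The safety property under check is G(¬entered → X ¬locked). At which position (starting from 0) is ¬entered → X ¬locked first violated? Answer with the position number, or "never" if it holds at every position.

Check ¬entered → X ¬locked at each position in order: 0 ✓, 1 ✓, 2 ✓, 3 ✓, 4 ✓.
At position 5 the labels are {locked} and the next position 6 has {locked}, so ¬entered → X ¬locked is false there. This is the first violation.

5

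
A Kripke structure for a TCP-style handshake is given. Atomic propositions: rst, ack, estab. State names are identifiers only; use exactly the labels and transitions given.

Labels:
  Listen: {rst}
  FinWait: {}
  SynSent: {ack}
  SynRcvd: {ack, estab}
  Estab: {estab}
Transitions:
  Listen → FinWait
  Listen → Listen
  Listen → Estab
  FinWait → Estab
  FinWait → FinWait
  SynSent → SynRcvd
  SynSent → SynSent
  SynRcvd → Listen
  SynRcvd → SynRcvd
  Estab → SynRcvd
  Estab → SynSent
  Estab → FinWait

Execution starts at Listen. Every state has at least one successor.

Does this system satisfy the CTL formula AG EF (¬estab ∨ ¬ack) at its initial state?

Satisfied

States satisfying EF (¬estab ∨ ¬ack): {Listen, FinWait, SynSent, SynRcvd, Estab}.
States satisfying AG EF (¬estab ∨ ¬ack): {Listen, FinWait, SynSent, SynRcvd, Estab}.
Every state reachable from Listen satisfies EF (¬estab ∨ ¬ack).
Listen ∈ Sat(AG EF (¬estab ∨ ¬ack)).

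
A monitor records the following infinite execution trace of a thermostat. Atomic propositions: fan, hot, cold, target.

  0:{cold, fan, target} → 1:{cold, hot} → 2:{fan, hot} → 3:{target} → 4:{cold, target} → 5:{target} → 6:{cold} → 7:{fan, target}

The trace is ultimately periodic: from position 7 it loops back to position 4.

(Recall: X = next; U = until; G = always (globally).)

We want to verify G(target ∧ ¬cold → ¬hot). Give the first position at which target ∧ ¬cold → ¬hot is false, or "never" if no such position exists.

target ∧ ¬cold → ¬hot holds at every position 0..7, and those are all the positions the trace ever visits, so the invariant G(target ∧ ¬cold → ¬hot) is never violated.

never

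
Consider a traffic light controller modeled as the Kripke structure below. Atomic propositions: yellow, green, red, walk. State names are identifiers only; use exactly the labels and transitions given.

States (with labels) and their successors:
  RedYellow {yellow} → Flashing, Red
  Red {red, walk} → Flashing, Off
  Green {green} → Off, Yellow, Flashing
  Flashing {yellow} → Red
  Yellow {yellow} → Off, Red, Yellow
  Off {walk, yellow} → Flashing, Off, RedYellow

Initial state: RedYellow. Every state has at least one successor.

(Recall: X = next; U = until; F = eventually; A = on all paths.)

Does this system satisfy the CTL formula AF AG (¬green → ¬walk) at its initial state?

States satisfying AG (¬green → ¬walk): ∅.
States satisfying AF AG (¬green → ¬walk): ∅.
There is a path from RedYellow along which AG (¬green → ¬walk) never holds.
RedYellow ∉ Sat(AF AG (¬green → ¬walk)).

Does not hold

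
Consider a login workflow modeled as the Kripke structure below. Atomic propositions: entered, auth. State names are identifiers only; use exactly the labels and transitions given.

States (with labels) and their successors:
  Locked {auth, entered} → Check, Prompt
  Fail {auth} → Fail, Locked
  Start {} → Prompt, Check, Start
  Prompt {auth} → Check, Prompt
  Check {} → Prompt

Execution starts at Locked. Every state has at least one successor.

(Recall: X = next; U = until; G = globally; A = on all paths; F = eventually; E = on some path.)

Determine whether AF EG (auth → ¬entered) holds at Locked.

Yes

States satisfying EG (auth → ¬entered): {Fail, Start, Prompt, Check}.
States satisfying AF EG (auth → ¬entered): {Locked, Fail, Start, Prompt, Check}.
Locked ∈ Sat(AF EG (auth → ¬entered)).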